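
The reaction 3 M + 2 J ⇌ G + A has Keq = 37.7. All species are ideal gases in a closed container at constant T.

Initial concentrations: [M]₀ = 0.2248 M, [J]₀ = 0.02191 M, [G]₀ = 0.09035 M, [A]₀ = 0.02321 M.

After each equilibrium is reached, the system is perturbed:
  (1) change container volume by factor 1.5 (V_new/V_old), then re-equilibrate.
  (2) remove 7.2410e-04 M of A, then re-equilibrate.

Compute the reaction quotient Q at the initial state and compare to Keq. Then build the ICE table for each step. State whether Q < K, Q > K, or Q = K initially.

Q₀ = 384.5 vs Keq = 37.7 ⇒ Q>K, reverse
Step 1:
                    M           J           G           A
  I            0.2248     0.02191     0.09035     0.02321
  C           0.02957     0.01971   -0.009856   -0.009856
  E            0.2544     0.04162     0.08049     0.01335
  solve Keq expr → x = -0.009856; check Q = 37.7
Then change container volume by factor 1.5 (V_new/V_old).
Step 2:
                    M           J           G           A
  I            0.1696     0.02775     0.05366    0.008903
  C           0.01066    0.007104   -0.003552   -0.003552
  E            0.1802     0.03485     0.05011    0.005351
  solve Keq expr → x = -0.003552; check Q = 37.7
Then remove 7.2410e-04 M of A.
Step 3:
                    M           J           G           A
  I            0.1802     0.03485     0.05011    0.004626
  C         -0.001107 -7.3825e-04  3.6912e-04  3.6912e-04
  E            0.1791     0.03411     0.05048    0.004996
  solve Keq expr → x = 3.6912e-04; check Q = 37.7

Q₀ = 384.5; Q > K (proceeds reverse)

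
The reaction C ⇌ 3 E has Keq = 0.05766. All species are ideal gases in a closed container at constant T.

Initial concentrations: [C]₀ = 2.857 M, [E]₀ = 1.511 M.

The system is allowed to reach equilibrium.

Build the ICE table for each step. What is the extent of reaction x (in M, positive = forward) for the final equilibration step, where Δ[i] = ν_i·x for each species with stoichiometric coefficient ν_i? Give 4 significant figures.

x = -0.3145 M

Q₀ = 1.207 vs Keq = 0.05766 ⇒ Q>K, reverse
Step 1:
                    C           E
  Initial       2.857       1.511
  Change       0.3145     -0.9434
  Equil         3.171      0.5676
  solve Keq expr → x = -0.3145; check Q = 0.05766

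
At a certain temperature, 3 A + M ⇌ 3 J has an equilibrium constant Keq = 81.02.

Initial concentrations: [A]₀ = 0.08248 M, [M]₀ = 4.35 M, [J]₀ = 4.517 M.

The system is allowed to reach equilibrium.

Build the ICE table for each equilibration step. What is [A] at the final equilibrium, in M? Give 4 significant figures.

[A]_eq = 0.5644 M

Q₀ = 3.7759e+04 vs Keq = 81.02 ⇒ Q>K, reverse
Step 1:
                  A         M         J
  Initial   0.08248      4.35     4.517
  Change     0.4819    0.1606   -0.4819
  Equil      0.5644     4.511     4.035
  solve Keq expr → x = -0.1606; check Q = 81.02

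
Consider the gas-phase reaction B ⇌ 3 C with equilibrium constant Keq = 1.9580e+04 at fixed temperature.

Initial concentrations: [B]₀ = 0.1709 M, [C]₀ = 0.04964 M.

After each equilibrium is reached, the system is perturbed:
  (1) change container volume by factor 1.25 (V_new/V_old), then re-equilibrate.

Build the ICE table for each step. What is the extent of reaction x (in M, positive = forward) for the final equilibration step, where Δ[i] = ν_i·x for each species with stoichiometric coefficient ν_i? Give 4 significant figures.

x = 2.6150e-06 M

Q₀ = 7.1574e-04 vs Keq = 1.9580e+04 ⇒ Q<K, forward
Step 1:
                  B         C
  I          0.1709   0.04964
  C         -0.1709    0.5127
  E       9.0807e-06    0.5623
  solve Keq expr → x = 0.1709; check Q = 1.9580e+04
Then change container volume by factor 1.25 (V_new/V_old).
Step 2:
                  B         C
  I       7.2646e-06    0.4499
  C       -2.6150e-06 7.8450e-06
  E       4.6496e-06    0.4499
  solve Keq expr → x = 2.6150e-06; check Q = 1.9580e+04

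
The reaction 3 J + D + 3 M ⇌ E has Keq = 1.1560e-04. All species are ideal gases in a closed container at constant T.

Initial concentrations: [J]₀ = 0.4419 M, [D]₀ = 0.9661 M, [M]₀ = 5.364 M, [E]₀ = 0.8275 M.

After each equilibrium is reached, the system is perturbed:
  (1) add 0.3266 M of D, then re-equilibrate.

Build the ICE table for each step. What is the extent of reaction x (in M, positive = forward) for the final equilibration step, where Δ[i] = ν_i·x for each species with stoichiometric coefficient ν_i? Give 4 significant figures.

x = 0.02132 M

Q₀ = 0.06431 vs Keq = 1.1560e-04 ⇒ Q>K, reverse
Step 1:
                   J          D          M          E
  Initial     0.4419     0.9661      5.364     0.8275
  Change       1.437      0.479      1.437     -0.479
  Equil        1.879      1.445      6.801     0.3485
  solve Keq expr → x = -0.479; check Q = 1.1560e-04
Then add 0.3266 M of D.
Step 2:
                   J          D          M          E
  Initial      1.879      1.772      6.801     0.3485
  Change    -0.06397   -0.02132   -0.06397    0.02132
  Equil        1.815       1.75      6.737     0.3698
  solve Keq expr → x = 0.02132; check Q = 1.1560e-04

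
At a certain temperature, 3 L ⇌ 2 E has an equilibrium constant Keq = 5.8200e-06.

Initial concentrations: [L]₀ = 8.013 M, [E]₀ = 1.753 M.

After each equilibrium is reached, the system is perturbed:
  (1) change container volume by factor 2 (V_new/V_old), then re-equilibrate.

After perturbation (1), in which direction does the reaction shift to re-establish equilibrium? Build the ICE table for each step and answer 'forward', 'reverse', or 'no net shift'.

Direction: reverse

Q₀ = 0.005973 vs Keq = 5.8200e-06 ⇒ Q>K, reverse
Step 1:
                  L         E
  init        8.013     1.753
  Δ           2.506    -1.671
  eq          10.52    0.0823
  solve Keq expr → x = -0.8353; check Q = 5.8200e-06
Then change container volume by factor 2 (V_new/V_old).
Step 2:
                  L         E
  init         5.26   0.04115
  Δ         0.01786   -0.0119
  eq          5.277   0.02925
  solve Keq expr → x = -0.005952; check Q = 5.8200e-06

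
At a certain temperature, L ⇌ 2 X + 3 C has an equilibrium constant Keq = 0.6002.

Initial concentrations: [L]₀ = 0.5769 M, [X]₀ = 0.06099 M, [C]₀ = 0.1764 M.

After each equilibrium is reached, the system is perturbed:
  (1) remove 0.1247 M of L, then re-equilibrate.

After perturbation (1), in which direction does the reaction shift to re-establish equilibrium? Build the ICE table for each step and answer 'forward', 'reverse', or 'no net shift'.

Direction: reverse

Q₀ = 3.5393e-05 vs Keq = 0.6002 ⇒ Q<K, forward
Step 1:
                    L           X           C
  I            0.5769     0.06099      0.1764
  C            -0.238      0.4759      0.7139
  E            0.3389      0.5369      0.8903
  solve Keq expr → x = 0.238; check Q = 0.6002
Then remove 0.1247 M of L.
Step 2:
                    L           X           C
  I            0.2142      0.5369      0.8903
  C           0.02023    -0.04046    -0.06069
  E            0.2345      0.4965      0.8296
  solve Keq expr → x = -0.02023; check Q = 0.6002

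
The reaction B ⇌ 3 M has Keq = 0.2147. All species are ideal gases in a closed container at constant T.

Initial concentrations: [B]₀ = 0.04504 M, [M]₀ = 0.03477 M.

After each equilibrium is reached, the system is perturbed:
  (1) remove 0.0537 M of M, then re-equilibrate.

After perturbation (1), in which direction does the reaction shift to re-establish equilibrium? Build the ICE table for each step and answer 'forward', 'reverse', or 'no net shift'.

Q₀ = 9.3329e-04 vs Keq = 0.2147 ⇒ Q<K, forward
Step 1:
                   B          M
  init       0.04504    0.03477
  Δ         -0.03351     0.1005
  eq         0.01153     0.1353
  solve Keq expr → x = 0.03351; check Q = 0.2147
Then remove 0.0537 M of M.
Step 2:
                   B          M
  init       0.01153    0.08159
  Δ        -0.006655    0.01997
  eq        0.004878     0.1016
  solve Keq expr → x = 0.006655; check Q = 0.2147

Direction: forward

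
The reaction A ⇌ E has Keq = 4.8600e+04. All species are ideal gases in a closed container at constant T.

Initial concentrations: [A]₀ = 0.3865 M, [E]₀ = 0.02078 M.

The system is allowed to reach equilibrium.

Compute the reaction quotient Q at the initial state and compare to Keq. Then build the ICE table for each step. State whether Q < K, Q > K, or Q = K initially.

Q₀ = 0.05376; Q < K (proceeds forward)

Q₀ = 0.05376 vs Keq = 4.8600e+04 ⇒ Q<K, forward
Step 1:
                    A           E
  Initial      0.3865     0.02078
  Change      -0.3865      0.3865
  Equil    8.3801e-06      0.4073
  solve Keq expr → x = 0.3865; check Q = 4.8600e+04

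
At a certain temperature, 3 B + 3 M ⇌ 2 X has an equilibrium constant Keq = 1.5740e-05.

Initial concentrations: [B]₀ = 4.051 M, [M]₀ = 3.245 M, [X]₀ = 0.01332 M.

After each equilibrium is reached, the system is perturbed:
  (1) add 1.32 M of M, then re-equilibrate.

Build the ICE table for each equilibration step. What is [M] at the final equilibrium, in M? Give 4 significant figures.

Q₀ = 7.8105e-08 vs Keq = 1.5740e-05 ⇒ Q<K, forward
Step 1:
                   B          M          X
  I            4.051      3.245    0.01332
  C          -0.2157    -0.2157     0.1438
  E            3.835      3.029     0.1571
  solve Keq expr → x = 0.0719; check Q = 1.5740e-05
Then add 1.32 M of M.
Step 2:
                   B          M          X
  I            3.835      4.349     0.1571
  C          -0.1317    -0.1317    0.08781
  E            3.704      4.218     0.2449
  solve Keq expr → x = 0.04391; check Q = 1.5740e-05

[M]_eq = 4.218 M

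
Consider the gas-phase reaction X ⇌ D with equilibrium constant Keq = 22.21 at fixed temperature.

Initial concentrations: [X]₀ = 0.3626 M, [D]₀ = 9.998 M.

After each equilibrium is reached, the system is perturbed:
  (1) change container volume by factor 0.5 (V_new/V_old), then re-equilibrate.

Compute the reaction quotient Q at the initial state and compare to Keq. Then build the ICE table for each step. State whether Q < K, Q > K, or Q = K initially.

Q₀ = 27.57 vs Keq = 22.21 ⇒ Q>K, reverse
Step 1:
                  X         D
  init       0.3626     9.998
  Δ         0.08379  -0.08379
  eq         0.4464     9.914
  solve Keq expr → x = -0.08379; check Q = 22.21
Then change container volume by factor 0.5 (V_new/V_old).
Step 2:
                  X         D
  init       0.8928     19.83
  Δ               0         0
  eq         0.8928     19.83
  solve Keq expr → x = 0; check Q = 22.21

Q₀ = 27.57; Q > K (proceeds reverse)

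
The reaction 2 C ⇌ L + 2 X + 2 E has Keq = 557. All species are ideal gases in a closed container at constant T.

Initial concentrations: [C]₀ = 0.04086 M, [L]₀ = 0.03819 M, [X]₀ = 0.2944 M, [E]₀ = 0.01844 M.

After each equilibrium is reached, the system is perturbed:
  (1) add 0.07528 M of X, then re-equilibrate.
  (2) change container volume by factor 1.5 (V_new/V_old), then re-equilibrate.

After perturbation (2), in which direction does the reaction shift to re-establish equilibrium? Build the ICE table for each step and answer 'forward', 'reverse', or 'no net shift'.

Direction: forward

Q₀ = 6.7414e-04 vs Keq = 557 ⇒ Q<K, forward
Step 1:
                   C          L          X          E
  init       0.04086    0.03819     0.2944    0.01844
  Δ         -0.04066    0.02033    0.04066    0.04066
  eq      2.0296e-04    0.05852     0.3351     0.0591
  solve Keq expr → x = 0.02033; check Q = 557
Then add 0.07528 M of X.
Step 2:
                   C          L          X          E
  init    2.0296e-04    0.05852     0.4103     0.0591
  Δ       4.5334e-05 -2.2667e-05 -4.5334e-05 -4.5334e-05
  eq      2.4829e-04     0.0585     0.4103    0.05905
  solve Keq expr → x = -2.2667e-05; check Q = 557
Then change container volume by factor 1.5 (V_new/V_old).
Step 3:
                   C          L          X          E
  init    1.6553e-04      0.039     0.2735    0.03937
  Δ       -7.5185e-05 3.7593e-05 7.5185e-05 7.5185e-05
  eq      9.0342e-05    0.03903     0.2736    0.03944
  solve Keq expr → x = 3.7593e-05; check Q = 557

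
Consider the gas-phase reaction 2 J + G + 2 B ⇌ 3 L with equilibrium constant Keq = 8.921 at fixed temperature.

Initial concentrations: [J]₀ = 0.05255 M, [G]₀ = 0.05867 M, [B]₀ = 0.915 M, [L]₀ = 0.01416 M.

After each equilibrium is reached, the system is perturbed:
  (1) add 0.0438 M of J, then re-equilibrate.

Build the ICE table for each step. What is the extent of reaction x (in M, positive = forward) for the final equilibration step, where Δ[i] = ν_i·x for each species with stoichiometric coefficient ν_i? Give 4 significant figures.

x = 0.009077 M

Q₀ = 0.02093 vs Keq = 8.921 ⇒ Q<K, forward
Step 1:
                    J           G           B           L
  Initial     0.05255     0.05867       0.915     0.01416
  Change     -0.02837    -0.01418    -0.02837     0.04255
  Equil       0.02418     0.04449      0.8866     0.05671
  solve Keq expr → x = 0.01418; check Q = 8.921
Then add 0.0438 M of J.
Step 2:
                    J           G           B           L
  Initial     0.06798     0.04449      0.8866     0.05671
  Change     -0.01815   -0.009077    -0.01815     0.02723
  Equil       0.04983     0.03541      0.8685     0.08394
  solve Keq expr → x = 0.009077; check Q = 8.921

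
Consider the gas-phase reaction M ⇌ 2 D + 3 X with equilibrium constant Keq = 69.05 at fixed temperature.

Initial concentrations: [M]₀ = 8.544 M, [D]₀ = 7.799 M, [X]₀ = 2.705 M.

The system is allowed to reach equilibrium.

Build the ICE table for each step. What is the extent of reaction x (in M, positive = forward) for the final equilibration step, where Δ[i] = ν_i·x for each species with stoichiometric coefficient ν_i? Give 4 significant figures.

Q₀ = 140.9 vs Keq = 69.05 ⇒ Q>K, reverse
Step 1:
                   M          D          X
  Initial      8.544      7.799      2.705
  Change      0.1653    -0.3306    -0.4958
  Equil        8.709      7.468      2.209
  solve Keq expr → x = -0.1653; check Q = 69.05

x = -0.1653 M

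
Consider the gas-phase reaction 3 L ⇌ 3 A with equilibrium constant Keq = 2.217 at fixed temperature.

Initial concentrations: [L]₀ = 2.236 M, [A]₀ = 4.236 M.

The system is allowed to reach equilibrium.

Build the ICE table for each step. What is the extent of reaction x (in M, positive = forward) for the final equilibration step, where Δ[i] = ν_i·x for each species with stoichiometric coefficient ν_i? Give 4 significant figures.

x = -0.191 M

Q₀ = 6.799 vs Keq = 2.217 ⇒ Q>K, reverse
Step 1:
                  L         A
  Initial     2.236     4.236
  Change     0.5731   -0.5731
  Equil       2.809     3.663
  solve Keq expr → x = -0.191; check Q = 2.217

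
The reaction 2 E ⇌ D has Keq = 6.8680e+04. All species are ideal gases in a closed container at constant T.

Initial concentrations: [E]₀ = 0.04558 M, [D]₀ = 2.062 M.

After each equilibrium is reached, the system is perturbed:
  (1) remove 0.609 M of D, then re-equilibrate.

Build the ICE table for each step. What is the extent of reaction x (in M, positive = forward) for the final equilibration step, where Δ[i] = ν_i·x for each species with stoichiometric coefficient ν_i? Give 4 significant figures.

Q₀ = 992.5 vs Keq = 6.8680e+04 ⇒ Q<K, forward
Step 1:
                    E           D
  init        0.04558       2.062
  Δ          -0.04007     0.02004
  eq         0.005506       2.082
  solve Keq expr → x = 0.02004; check Q = 6.8680e+04
Then remove 0.609 M of D.
Step 2:
                    E           D
  init       0.005506       1.473
  Δ       -8.7404e-04  4.3702e-04
  eq         0.004632       1.473
  solve Keq expr → x = 4.3702e-04; check Q = 6.8680e+04

x = 4.3702e-04 M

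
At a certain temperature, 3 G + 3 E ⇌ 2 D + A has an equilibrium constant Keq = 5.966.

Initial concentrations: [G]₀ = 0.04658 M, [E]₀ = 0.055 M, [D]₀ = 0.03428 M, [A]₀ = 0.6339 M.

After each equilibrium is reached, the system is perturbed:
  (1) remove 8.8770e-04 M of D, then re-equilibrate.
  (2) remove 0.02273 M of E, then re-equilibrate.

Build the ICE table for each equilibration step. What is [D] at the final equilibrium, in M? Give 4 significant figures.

Q₀ = 4.4301e+04 vs Keq = 5.966 ⇒ Q>K, reverse
Step 1:
                  G         E         D         A
  I         0.04658     0.055   0.03428    0.6339
  C         0.04707   0.04707  -0.03138  -0.01569
  E         0.09365    0.1021  0.002903    0.6182
  solve Keq expr → x = -0.01569; check Q = 5.966
Then remove 8.8770e-04 M of D.
Step 2:
                  G         E         D         A
  I         0.09365    0.1021  0.002015    0.6182
  C       -0.001175 -0.001175 7.8331e-04 3.9165e-04
  E         0.09247    0.1009  0.002798    0.6186
  solve Keq expr → x = 3.9165e-04; check Q = 5.966
Then remove 0.02273 M of E.
Step 3:
                  G         E         D         A
  I         0.09247   0.07816  0.002798    0.6186
  C         0.00121   0.00121 -8.0667e-04 -4.0334e-04
  E         0.09368   0.07937  0.001992    0.6182
  solve Keq expr → x = -4.0334e-04; check Q = 5.966

[D]_eq = 0.001992 M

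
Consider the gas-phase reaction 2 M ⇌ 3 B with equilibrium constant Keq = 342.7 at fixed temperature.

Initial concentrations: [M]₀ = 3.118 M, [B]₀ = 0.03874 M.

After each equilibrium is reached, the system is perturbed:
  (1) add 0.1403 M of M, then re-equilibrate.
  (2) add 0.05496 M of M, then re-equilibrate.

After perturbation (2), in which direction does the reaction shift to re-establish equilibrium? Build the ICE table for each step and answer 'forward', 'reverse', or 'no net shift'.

Q₀ = 5.9804e-06 vs Keq = 342.7 ⇒ Q<K, forward
Step 1:
                  M         B
  I           3.118   0.03874
  C          -2.677     4.016
  E           0.441     4.054
  solve Keq expr → x = 1.339; check Q = 342.7
Then add 0.1403 M of M.
Step 2:
                  M         B
  I          0.5813     4.054
  C         -0.1125    0.1687
  E          0.4688     4.223
  solve Keq expr → x = 0.05624; check Q = 342.7
Then add 0.05496 M of M.
Step 3:
                  M         B
  I          0.5237     4.223
  C        -0.04394   0.06591
  E          0.4798     4.289
  solve Keq expr → x = 0.02197; check Q = 342.7

Direction: forward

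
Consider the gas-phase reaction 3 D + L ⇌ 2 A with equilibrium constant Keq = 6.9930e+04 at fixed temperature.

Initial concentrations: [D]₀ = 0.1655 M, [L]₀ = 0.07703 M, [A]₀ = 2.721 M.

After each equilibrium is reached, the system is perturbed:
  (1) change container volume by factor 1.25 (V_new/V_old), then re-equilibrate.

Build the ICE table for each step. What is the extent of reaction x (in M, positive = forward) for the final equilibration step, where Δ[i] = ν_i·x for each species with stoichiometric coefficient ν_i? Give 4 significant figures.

Q₀ = 2.1203e+04 vs Keq = 6.9930e+04 ⇒ Q<K, forward
Step 1:
                    D           L           A
  I            0.1655     0.07703       2.721
  C          -0.04509    -0.01503     0.03006
  E            0.1204       0.062       2.751
  solve Keq expr → x = 0.01503; check Q = 6.9930e+04
Then change container volume by factor 1.25 (V_new/V_old).
Step 2:
                    D           L           A
  I           0.09633      0.0496       2.201
  C           0.01227    0.004089   -0.008178
  E            0.1086     0.05369       2.193
  solve Keq expr → x = -0.004089; check Q = 6.9930e+04

x = -0.004089 M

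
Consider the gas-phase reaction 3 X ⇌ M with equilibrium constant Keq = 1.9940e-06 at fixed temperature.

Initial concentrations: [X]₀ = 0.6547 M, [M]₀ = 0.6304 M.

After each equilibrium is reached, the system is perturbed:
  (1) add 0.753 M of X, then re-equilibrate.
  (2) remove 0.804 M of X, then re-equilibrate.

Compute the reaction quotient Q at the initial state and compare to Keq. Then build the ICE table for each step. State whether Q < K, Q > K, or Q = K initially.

Q₀ = 2.246; Q > K (proceeds reverse)

Q₀ = 2.246 vs Keq = 1.9940e-06 ⇒ Q>K, reverse
Step 1:
                   X          M
  Initial     0.6547     0.6304
  Change       1.891    -0.6304
  Equil        2.546 3.2900e-05
  solve Keq expr → x = -0.6304; check Q = 1.9940e-06
Then add 0.753 M of X.
Step 2:
                   X          M
  Initial      3.299 3.2900e-05
  Change  -1.1602e-04 3.8673e-05
  Equil        3.299 7.1573e-05
  solve Keq expr → x = 3.8673e-05; check Q = 1.9940e-06
Then remove 0.804 M of X.
Step 3:
                   X          M
  Initial      2.495 7.1573e-05
  Change  1.2183e-04 -4.0610e-05
  Equil        2.495 3.0963e-05
  solve Keq expr → x = -4.0610e-05; check Q = 1.9940e-06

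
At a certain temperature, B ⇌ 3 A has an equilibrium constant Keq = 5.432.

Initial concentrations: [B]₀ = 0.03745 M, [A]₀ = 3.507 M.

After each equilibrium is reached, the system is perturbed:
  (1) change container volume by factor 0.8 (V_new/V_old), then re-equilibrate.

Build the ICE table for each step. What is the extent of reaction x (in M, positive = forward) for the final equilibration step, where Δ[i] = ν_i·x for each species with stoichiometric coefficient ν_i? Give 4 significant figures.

x = -0.07391 M

Q₀ = 1152 vs Keq = 5.432 ⇒ Q>K, reverse
Step 1:
                  B         A
  I         0.03745     3.507
  C          0.6515    -1.954
  E          0.6889     1.553
  solve Keq expr → x = -0.6515; check Q = 5.432
Then change container volume by factor 0.8 (V_new/V_old).
Step 2:
                  B         A
  I          0.8612     1.941
  C         0.07391   -0.2217
  E          0.9351     1.719
  solve Keq expr → x = -0.07391; check Q = 5.432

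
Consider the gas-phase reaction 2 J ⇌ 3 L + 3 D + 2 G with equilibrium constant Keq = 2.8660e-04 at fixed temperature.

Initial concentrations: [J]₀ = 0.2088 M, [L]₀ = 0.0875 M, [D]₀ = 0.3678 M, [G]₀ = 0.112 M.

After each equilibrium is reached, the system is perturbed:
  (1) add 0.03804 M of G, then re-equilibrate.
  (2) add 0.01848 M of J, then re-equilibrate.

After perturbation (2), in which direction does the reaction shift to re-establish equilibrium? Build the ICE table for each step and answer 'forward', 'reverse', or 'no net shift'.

Direction: forward

Q₀ = 9.5903e-06 vs Keq = 2.8660e-04 ⇒ Q<K, forward
Step 1:
                  J         L         D         G
  init       0.2088    0.0875    0.3678     0.112
  Δ        -0.04524   0.06786   0.06786   0.04524
  eq         0.1636    0.1554    0.4357    0.1572
  solve Keq expr → x = 0.02262; check Q = 2.8660e-04
Then add 0.03804 M of G.
Step 2:
                  J         L         D         G
  init       0.1636    0.1554    0.4357    0.1953
  Δ        0.006896  -0.01034  -0.01034 -0.006896
  eq         0.1705     0.145    0.4253    0.1884
  solve Keq expr → x = -0.003448; check Q = 2.8660e-04
Then add 0.01848 M of J.
Step 3:
                  J         L         D         G
  init       0.1889     0.145    0.4253    0.1884
  Δ       -0.003308  0.004962  0.004962  0.003308
  eq         0.1856      0.15    0.4303    0.1917
  solve Keq expr → x = 0.001654; check Q = 2.8660e-04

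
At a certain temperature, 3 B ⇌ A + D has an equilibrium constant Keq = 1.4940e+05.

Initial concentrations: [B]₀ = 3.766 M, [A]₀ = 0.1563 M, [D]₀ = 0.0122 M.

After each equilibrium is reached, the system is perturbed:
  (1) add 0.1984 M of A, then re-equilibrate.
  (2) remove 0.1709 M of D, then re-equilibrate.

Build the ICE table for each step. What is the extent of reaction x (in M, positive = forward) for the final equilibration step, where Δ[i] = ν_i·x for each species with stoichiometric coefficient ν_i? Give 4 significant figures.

x = 3.7515e-04 M

Q₀ = 3.5701e-05 vs Keq = 1.4940e+05 ⇒ Q<K, forward
Step 1:
                  B         A         D
  init        3.766    0.1563    0.0122
  Δ          -3.743     1.248     1.248
  eq        0.02279     1.404      1.26
  solve Keq expr → x = 1.248; check Q = 1.4940e+05
Then add 0.1984 M of A.
Step 2:
                  B         A         D
  init      0.02279     1.602      1.26
  Δ        0.001023 -3.4093e-04 -3.4093e-04
  eq        0.02382     1.602      1.26
  solve Keq expr → x = -3.4093e-04; check Q = 1.4940e+05
Then remove 0.1709 M of D.
Step 3:
                  B         A         D
  init      0.02382     1.602     1.089
  Δ       -0.001125 3.7515e-04 3.7515e-04
  eq        0.02269     1.602     1.089
  solve Keq expr → x = 3.7515e-04; check Q = 1.4940e+05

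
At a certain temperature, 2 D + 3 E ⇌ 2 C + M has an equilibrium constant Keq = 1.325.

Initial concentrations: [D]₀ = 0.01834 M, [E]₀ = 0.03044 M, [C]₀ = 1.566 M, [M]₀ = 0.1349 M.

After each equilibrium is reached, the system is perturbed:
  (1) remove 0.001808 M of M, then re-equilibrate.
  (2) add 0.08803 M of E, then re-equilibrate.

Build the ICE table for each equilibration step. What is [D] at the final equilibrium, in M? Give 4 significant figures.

Q₀ = 3.4871e+07 vs Keq = 1.325 ⇒ Q>K, reverse
Step 1:
                  D         E         C         M
  init      0.01834   0.03044     1.566    0.1349
  Δ          0.2607    0.3911   -0.2607   -0.1304
  eq         0.2791    0.4215     1.305  0.004536
  solve Keq expr → x = -0.1304; check Q = 1.325
Then remove 0.001808 M of M.
Step 2:
                  D         E         C         M
  init       0.2791    0.4215     1.305  0.002728
  Δ       -0.003087  -0.00463  0.003087  0.001543
  eq          0.276    0.4169     1.308  0.004272
  solve Keq expr → x = 0.001543; check Q = 1.325
Then add 0.08803 M of E.
Step 3:
                  D         E         C         M
  init        0.276    0.5049     1.308  0.004272
  Δ       -0.005273  -0.00791  0.005273  0.002637
  eq         0.2707     0.497     1.314  0.006909
  solve Keq expr → x = 0.002637; check Q = 1.325

[D]_eq = 0.2707 M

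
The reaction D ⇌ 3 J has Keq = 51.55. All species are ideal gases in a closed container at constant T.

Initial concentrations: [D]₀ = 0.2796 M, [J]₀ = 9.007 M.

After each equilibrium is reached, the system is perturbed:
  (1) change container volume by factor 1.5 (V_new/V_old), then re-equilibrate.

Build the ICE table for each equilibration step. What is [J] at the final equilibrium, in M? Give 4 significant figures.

[J]_eq = 3.675 M

Q₀ = 2613 vs Keq = 51.55 ⇒ Q>K, reverse
Step 1:
                   D          J
  init        0.2796      9.007
  Δ            1.499     -4.498
  eq           1.779      4.509
  solve Keq expr → x = -1.499; check Q = 51.55
Then change container volume by factor 1.5 (V_new/V_old).
Step 2:
                   D          J
  init         1.186      3.006
  Δ           -0.223     0.6689
  eq          0.9629      3.675
  solve Keq expr → x = 0.223; check Q = 51.55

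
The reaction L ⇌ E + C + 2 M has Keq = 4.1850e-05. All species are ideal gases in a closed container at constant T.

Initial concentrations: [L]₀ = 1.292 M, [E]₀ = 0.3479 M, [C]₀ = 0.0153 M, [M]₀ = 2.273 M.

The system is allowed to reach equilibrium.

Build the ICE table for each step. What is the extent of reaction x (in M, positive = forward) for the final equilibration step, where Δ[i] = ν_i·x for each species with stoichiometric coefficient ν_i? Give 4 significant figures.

Q₀ = 0.02129 vs Keq = 4.1850e-05 ⇒ Q>K, reverse
Step 1:
                  L         E         C         M
  I           1.292    0.3479    0.0153     2.273
  C         0.01527  -0.01527  -0.01527  -0.03053
  E           1.307    0.3326 3.2707e-05     2.242
  solve Keq expr → x = -0.01527; check Q = 4.1850e-05

x = -0.01527 M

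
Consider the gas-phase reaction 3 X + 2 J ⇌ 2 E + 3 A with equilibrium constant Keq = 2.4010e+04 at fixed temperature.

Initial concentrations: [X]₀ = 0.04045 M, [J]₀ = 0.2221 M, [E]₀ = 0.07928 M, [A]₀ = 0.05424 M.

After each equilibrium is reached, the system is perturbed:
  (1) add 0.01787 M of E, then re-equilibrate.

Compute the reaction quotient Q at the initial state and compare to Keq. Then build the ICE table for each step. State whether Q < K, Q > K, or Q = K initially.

Q₀ = 0.3072; Q < K (proceeds forward)

Q₀ = 0.3072 vs Keq = 2.4010e+04 ⇒ Q<K, forward
Step 1:
                   X          J          E          A
  Initial    0.04045     0.2221    0.07928    0.05424
  Change    -0.03834   -0.02556    0.02556    0.03834
  Equil     0.002111     0.1965     0.1048    0.09258
  solve Keq expr → x = 0.01278; check Q = 2.4010e+04
Then add 0.01787 M of E.
Step 2:
                   X          J          E          A
  Initial   0.002111     0.1965     0.1227    0.09258
  Change  2.2473e-04 1.4982e-04 -1.4982e-04 -2.2473e-04
  Equil     0.002335     0.1967     0.1226    0.09235
  solve Keq expr → x = -7.4909e-05; check Q = 2.4010e+04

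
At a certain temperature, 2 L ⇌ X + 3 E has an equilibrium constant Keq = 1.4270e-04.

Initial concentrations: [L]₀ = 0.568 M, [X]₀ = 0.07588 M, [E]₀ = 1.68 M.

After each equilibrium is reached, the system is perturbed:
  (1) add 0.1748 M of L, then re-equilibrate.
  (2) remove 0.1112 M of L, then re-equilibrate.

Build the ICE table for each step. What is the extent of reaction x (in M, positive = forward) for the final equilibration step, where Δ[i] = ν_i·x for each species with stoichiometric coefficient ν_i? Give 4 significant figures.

x = -8.6856e-06 M

Q₀ = 1.115 vs Keq = 1.4270e-04 ⇒ Q>K, reverse
Step 1:
                  L         X         E
  init        0.568   0.07588      1.68
  Δ          0.1517  -0.07586   -0.2276
  eq         0.7197 2.4124e-05     1.452
  solve Keq expr → x = -0.07586; check Q = 1.4270e-04
Then add 0.1748 M of L.
Step 2:
                  L         X         E
  init       0.8945 2.4124e-05     1.452
  Δ       -2.6272e-05 1.3136e-05 3.9409e-05
  eq         0.8945 3.7260e-05     1.452
  solve Keq expr → x = 1.3136e-05; check Q = 1.4270e-04
Then remove 0.1112 M of L.
Step 3:
                  L         X         E
  init       0.7833 3.7260e-05     1.452
  Δ       1.7371e-05 -8.6856e-06 -2.6057e-05
  eq         0.7833 2.8575e-05     1.452
  solve Keq expr → x = -8.6856e-06; check Q = 1.4270e-04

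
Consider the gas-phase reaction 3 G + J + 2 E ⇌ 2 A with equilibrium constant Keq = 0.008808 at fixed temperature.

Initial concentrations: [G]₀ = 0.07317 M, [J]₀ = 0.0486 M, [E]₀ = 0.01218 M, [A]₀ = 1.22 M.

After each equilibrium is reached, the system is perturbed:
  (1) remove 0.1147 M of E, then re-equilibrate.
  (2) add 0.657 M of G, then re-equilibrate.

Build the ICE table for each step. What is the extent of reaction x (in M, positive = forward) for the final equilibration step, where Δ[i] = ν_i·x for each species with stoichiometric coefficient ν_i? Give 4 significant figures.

Q₀ = 5.2697e+08 vs Keq = 0.008808 ⇒ Q>K, reverse
Step 1:
                  G         J         E         A
  Initial   0.07317    0.0486   0.01218      1.22
  Change      1.586    0.5286     1.057    -1.057
  Equil       1.659    0.5772     1.069    0.1629
  solve Keq expr → x = -0.5286; check Q = 0.008808
Then remove 0.1147 M of E.
Step 2:
                  G         J         E         A
  Initial     1.659    0.5772    0.9546    0.1629
  Change    0.01849  0.006164   0.01233  -0.01233
  Equil       1.677    0.5833    0.9669    0.1506
  solve Keq expr → x = -0.006164; check Q = 0.008808
Then add 0.657 M of G.
Step 3:
                  G         J         E         A
  Initial     2.334    0.5833    0.9669    0.1506
  Change   -0.09225  -0.03075   -0.0615    0.0615
  Equil       2.242    0.5526    0.9054    0.2121
  solve Keq expr → x = 0.03075; check Q = 0.008808

x = 0.03075 M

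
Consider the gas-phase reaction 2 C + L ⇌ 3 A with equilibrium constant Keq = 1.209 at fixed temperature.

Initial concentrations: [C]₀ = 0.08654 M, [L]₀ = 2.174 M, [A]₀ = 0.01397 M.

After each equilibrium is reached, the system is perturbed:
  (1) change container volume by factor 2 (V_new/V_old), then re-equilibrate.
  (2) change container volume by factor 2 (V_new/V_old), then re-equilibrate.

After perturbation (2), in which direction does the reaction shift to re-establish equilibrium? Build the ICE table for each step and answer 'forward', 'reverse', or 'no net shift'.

Q₀ = 1.6745e-04 vs Keq = 1.209 ⇒ Q<K, forward
Step 1:
                  C         L         A
  I         0.08654     2.174   0.01397
  C        -0.06392  -0.03196   0.09588
  E         0.02262     2.142    0.1098
  solve Keq expr → x = 0.03196; check Q = 1.209
Then change container volume by factor 2 (V_new/V_old).
Step 2:
                  C         L         A
  I         0.01131     1.071   0.05492
  C               0         0         0
  E         0.01131     1.071   0.05492
  solve Keq expr → x = 0; check Q = 1.209
Then change container volume by factor 2 (V_new/V_old).
Step 3:
                  C         L         A
  I        0.005656    0.5355   0.02746
  C               0         0         0
  E        0.005656    0.5355   0.02746
  solve Keq expr → x = 0; check Q = 1.209

Direction: no net shift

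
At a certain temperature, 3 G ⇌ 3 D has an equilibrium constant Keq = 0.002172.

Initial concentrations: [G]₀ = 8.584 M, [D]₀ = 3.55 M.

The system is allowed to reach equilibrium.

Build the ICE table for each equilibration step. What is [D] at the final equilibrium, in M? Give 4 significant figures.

[D]_eq = 1.391 M

Q₀ = 0.07073 vs Keq = 0.002172 ⇒ Q>K, reverse
Step 1:
                   G          D
  Initial      8.584       3.55
  Change       2.159     -2.159
  Equil        10.74      1.391
  solve Keq expr → x = -0.7196; check Q = 0.002172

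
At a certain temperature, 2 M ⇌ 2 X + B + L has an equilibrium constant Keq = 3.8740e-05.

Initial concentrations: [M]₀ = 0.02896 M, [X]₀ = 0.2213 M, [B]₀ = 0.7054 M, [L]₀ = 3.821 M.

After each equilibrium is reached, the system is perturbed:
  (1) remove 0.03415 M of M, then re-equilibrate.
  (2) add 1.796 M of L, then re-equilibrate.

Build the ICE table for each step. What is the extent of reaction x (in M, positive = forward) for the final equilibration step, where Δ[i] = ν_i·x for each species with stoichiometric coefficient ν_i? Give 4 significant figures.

x = -8.0413e-05 M

Q₀ = 157.4 vs Keq = 3.8740e-05 ⇒ Q>K, reverse
Step 1:
                  M         X         B         L
  Initial   0.02896    0.2213    0.7054     3.821
  Change     0.2203   -0.2203   -0.1101   -0.1101
  Equil      0.2492  0.001044    0.5953     3.711
  solve Keq expr → x = -0.1101; check Q = 3.8740e-05
Then remove 0.03415 M of M.
Step 2:
                  M         X         B         L
  Initial    0.2151  0.001044    0.5953     3.711
  Change  1.4235e-04 -1.4235e-04 -7.1177e-05 -7.1177e-05
  Equil      0.2152 9.0131e-04    0.5952     3.711
  solve Keq expr → x = -7.1177e-05; check Q = 3.8740e-05
Then add 1.796 M of L.
Step 3:
                  M         X         B         L
  Initial    0.2152 9.0131e-04    0.5952     5.507
  Change  1.6083e-04 -1.6083e-04 -8.0413e-05 -8.0413e-05
  Equil      0.2154 7.4048e-04    0.5951     5.507
  solve Keq expr → x = -8.0413e-05; check Q = 3.8740e-05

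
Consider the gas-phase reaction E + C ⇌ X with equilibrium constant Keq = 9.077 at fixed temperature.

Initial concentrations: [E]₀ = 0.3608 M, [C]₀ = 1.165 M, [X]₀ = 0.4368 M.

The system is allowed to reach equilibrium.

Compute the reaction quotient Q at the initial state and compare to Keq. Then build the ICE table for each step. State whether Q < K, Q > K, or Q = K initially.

Q₀ = 1.039; Q < K (proceeds forward)

Q₀ = 1.039 vs Keq = 9.077 ⇒ Q<K, forward
Step 1:
                   E          C          X
  I           0.3608      1.165     0.4368
  C          -0.2731    -0.2731     0.2731
  E          0.08769     0.8919     0.7099
  solve Keq expr → x = 0.2731; check Q = 9.077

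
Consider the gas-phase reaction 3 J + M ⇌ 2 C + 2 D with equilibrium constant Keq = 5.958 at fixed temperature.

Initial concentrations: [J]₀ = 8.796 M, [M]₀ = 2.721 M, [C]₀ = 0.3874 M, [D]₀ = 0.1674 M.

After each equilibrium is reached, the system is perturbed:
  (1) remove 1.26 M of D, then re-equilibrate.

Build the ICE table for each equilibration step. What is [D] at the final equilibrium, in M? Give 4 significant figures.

[D]_eq = 2.744 M

Q₀ = 2.2712e-06 vs Keq = 5.958 ⇒ Q<K, forward
Step 1:
                    J           M           C           D
  Initial       8.796       2.721      0.3874      0.1674
  Change       -5.375      -1.792       3.583       3.583
  Equil         3.421      0.9294       3.971       3.751
  solve Keq expr → x = 1.792; check Q = 5.958
Then remove 1.26 M of D.
Step 2:
                    J           M           C           D
  Initial       3.421      0.9294       3.971       2.491
  Change      -0.3807     -0.1269      0.2538      0.2538
  Equil         3.041      0.8025       4.224       2.744
  solve Keq expr → x = 0.1269; check Q = 5.958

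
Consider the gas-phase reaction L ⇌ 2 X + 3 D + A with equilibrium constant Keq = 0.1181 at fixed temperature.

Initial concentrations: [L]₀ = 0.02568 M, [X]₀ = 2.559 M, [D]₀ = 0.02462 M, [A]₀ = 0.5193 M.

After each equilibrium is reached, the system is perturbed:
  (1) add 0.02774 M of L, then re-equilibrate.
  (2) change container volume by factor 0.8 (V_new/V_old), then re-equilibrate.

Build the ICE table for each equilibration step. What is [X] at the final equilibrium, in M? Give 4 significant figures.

[X]_eq = 3.24 M

Q₀ = 0.001976 vs Keq = 0.1181 ⇒ Q<K, forward
Step 1:
                  L         X         D         A
  Initial   0.02568     2.559   0.02462    0.5193
  Change   -0.01519   0.03038   0.04557   0.01519
  Equil     0.01049     2.589   0.07019    0.5345
  solve Keq expr → x = 0.01519; check Q = 0.1181
Then add 0.02774 M of L.
Step 2:
                  L         X         D         A
  Initial   0.03823     2.589   0.07019    0.5345
  Change  -0.009136   0.01827   0.02741  0.009136
  Equil      0.0291     2.608   0.09759    0.5436
  solve Keq expr → x = 0.009136; check Q = 0.1181
Then change container volume by factor 0.8 (V_new/V_old).
Step 3:
                  L         X         D         A
  Initial   0.03637      3.26     0.122    0.6795
  Change   0.009991  -0.01998  -0.02997 -0.009991
  Equil     0.04636      3.24   0.09202    0.6695
  solve Keq expr → x = -0.009991; check Q = 0.1181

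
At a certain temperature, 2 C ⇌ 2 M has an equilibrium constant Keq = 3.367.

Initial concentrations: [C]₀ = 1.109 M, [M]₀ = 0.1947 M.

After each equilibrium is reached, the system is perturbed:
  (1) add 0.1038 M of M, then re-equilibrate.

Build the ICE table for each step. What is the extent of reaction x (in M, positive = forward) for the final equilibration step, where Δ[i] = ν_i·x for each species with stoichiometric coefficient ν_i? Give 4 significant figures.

x = -0.01831 M

Q₀ = 0.03082 vs Keq = 3.367 ⇒ Q<K, forward
Step 1:
                   C          M
  Initial      1.109     0.1947
  Change     -0.6491     0.6491
  Equil       0.4599     0.8438
  solve Keq expr → x = 0.3246; check Q = 3.367
Then add 0.1038 M of M.
Step 2:
                   C          M
  Initial     0.4599     0.9476
  Change     0.03661   -0.03661
  Equil       0.4965      0.911
  solve Keq expr → x = -0.01831; check Q = 3.367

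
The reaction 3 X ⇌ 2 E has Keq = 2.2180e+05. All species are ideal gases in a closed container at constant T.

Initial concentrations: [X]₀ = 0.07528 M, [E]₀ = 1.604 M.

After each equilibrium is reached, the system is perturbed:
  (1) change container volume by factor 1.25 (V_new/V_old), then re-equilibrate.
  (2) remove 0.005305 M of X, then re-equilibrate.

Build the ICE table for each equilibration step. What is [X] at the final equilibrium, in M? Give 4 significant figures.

Q₀ = 6031 vs Keq = 2.2180e+05 ⇒ Q<K, forward
Step 1:
                  X         E
  I         0.07528     1.604
  C        -0.05232   0.03488
  E         0.02296     1.639
  solve Keq expr → x = 0.01744; check Q = 2.2180e+05
Then change container volume by factor 1.25 (V_new/V_old).
Step 2:
                  X         E
  I         0.01837     1.311
  C        0.001409 -9.3941e-04
  E         0.01978      1.31
  solve Keq expr → x = -4.6970e-04; check Q = 2.2180e+05
Then remove 0.005305 M of X.
Step 3:
                  X         E
  I         0.01448      1.31
  C         0.00527 -0.003513
  E         0.01974     1.307
  solve Keq expr → x = -0.001757; check Q = 2.2180e+05

[X]_eq = 0.01974 M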